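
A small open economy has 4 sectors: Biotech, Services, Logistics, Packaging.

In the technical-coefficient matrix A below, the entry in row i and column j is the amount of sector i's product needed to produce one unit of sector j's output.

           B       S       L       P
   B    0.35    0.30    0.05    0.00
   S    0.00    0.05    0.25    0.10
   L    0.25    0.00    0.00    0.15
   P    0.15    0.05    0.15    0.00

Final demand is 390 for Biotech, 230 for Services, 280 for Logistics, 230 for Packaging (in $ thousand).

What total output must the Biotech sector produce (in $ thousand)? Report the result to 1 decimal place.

x_B = 845.5

I − A =
  [   0.65    -0.30    -0.05     0.00]
  [   0.00     0.95    -0.25    -0.10]
  [  -0.25     0.00     1.00    -0.15]
  [  -0.15    -0.05    -0.15     1.00]
Compute the cofactors C_ij = (−1)^(i+j)·(3×3 minor ij) of I−A; the adjugate is their transpose:
adj(I−A) = Cᵀ =
  [ 0.921750   0.293625   0.126750   0.048375]
  [ 0.086875   0.621750   0.173000   0.088125]
  [ 0.257625   0.086625   0.609750   0.100125]
  [ 0.181250   0.088125   0.119125   0.586875]
det(I−A) = Σ_j (I−A)_1j·C_1j = (0.65)(0.921750) + (-0.30)(0.086875) + (-0.05)(0.257625) + (0.00)(0.181250) = 0.56019375
(I − A)⁻¹ = adj(I−A) / det(I−A) ≈
  [   1.6454     0.5241     0.2263     0.0864]
  [   0.1551     1.1099     0.3088     0.1573]
  [   0.4599     0.1546     1.0885     0.1787]
  [   0.3235     0.1573     0.2126     1.0476]
x = (I − A)⁻¹ d = adj(I−A)·d / det(I−A), with det(I−A) = 0.56019375:
  x_B = (0.921750·390 + 0.293625·230 + 0.126750·280 + 0.048375·230) / 0.56019375 = 473.6325 / 0.56019375 ≈ 845.5
  x_S = (0.086875·390 + 0.621750·230 + 0.173000·280 + 0.088125·230) / 0.56019375 = 245.5925 / 0.56019375 ≈ 438.4
  x_L = (0.257625·390 + 0.086625·230 + 0.609750·280 + 0.100125·230) / 0.56019375 = 314.15625 / 0.56019375 ≈ 560.8
  x_P = (0.181250·390 + 0.088125·230 + 0.119125·280 + 0.586875·230) / 0.56019375 = 259.2925 / 0.56019375 ≈ 462.9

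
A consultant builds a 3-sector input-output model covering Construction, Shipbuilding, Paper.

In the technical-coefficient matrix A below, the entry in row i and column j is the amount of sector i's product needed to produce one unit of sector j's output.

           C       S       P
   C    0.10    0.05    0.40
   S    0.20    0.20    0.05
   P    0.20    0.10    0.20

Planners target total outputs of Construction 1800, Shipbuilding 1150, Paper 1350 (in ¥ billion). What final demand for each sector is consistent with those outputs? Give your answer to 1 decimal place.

I − A =
  [   0.90    -0.05    -0.40]
  [  -0.20     0.80    -0.05]
  [  -0.20    -0.10     0.80]
d = (I − A) x:
  d_C = (+0.90)·1800 + (-0.05)·1150 + (-0.40)·1350 = 1022.5
  d_S = (-0.20)·1800 + (+0.80)·1150 + (-0.05)·1350 = 492.5
  d_P = (-0.20)·1800 + (-0.10)·1150 + (+0.80)·1350 = 605.0

d_C = 1022.5, d_S = 492.5, d_P = 605.0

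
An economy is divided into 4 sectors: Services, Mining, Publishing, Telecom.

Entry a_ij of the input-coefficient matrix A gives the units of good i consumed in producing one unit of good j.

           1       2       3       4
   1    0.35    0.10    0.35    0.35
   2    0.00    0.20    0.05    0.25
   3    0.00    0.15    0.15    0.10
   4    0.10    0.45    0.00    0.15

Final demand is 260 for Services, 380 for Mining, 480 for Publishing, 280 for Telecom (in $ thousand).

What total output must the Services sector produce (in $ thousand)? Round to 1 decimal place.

x_1 = 1471.0

I − A =
  [   0.65    -0.10    -0.35    -0.35]
  [   0.00     0.80    -0.05    -0.25]
  [   0.00    -0.15     0.85    -0.10]
  [  -0.10    -0.45     0.00     0.85]
Compute the cofactors C_ij = (−1)^(i+j)·(3×3 minor ij) of I−A; the adjugate is their transpose:
adj(I−A) = Cᵀ =
  [ 0.473750   0.266500   0.210750   0.298250]
  [ 0.021750   0.436375   0.034625   0.141375]
  [ 0.011750   0.107875   0.338375   0.076375]
  [ 0.067250   0.262375   0.043125   0.437125]
det(I−A) = Σ_j (I−A)_1j·C_1j = (0.65)(0.473750) + (-0.10)(0.021750) + (-0.35)(0.011750) + (-0.35)(0.067250) = 0.2781125
(I − A)⁻¹ = adj(I−A) / det(I−A) ≈
  [   1.7034     0.9582     0.7578     1.0724]
  [   0.0782     1.5691     0.1245     0.5083]
  [   0.0422     0.3879     1.2167     0.2746]
  [   0.2418     0.9434     0.1551     1.5718]
x = (I − A)⁻¹ d = adj(I−A)·d / det(I−A), with det(I−A) = 0.2781125:
  x_1 = (0.473750·260 + 0.266500·380 + 0.210750·480 + 0.298250·280) / 0.2781125 = 409.115 / 0.2781125 ≈ 1471.0
  x_2 = (0.021750·260 + 0.436375·380 + 0.034625·480 + 0.141375·280) / 0.2781125 = 227.6825 / 0.2781125 ≈ 818.7
  x_3 = (0.011750·260 + 0.107875·380 + 0.338375·480 + 0.076375·280) / 0.2781125 = 227.8525 / 0.2781125 ≈ 819.3
  x_4 = (0.067250·260 + 0.262375·380 + 0.043125·480 + 0.437125·280) / 0.2781125 = 260.2825 / 0.2781125 ≈ 935.9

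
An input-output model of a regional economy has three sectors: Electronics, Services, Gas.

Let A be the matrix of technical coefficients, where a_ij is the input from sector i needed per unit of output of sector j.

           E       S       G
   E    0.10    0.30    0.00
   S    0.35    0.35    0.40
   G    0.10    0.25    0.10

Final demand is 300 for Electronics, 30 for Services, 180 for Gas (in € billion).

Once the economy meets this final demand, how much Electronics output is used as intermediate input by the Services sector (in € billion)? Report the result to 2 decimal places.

z_ES = 177.82

I − A =
  [   0.90    -0.30     0.00]
  [  -0.35     0.65    -0.40]
  [  -0.10    -0.25     0.90]
Cofactors of I−A, C_ij = (−1)^(i+j)·(minor ij) (rows/columns in the sector order above):
  C_11 = (0.65)(0.90) − (-0.40)(-0.25) = 0.4850
  C_12 = −[(-0.35)(0.90) − (-0.40)(-0.10)] = 0.3550
  C_13 = (-0.35)(-0.25) − (0.65)(-0.10) = 0.1525
  C_21 = −[(-0.30)(0.90) − (0.00)(-0.25)] = 0.2700
  C_22 = (0.90)(0.90) − (0.00)(-0.10) = 0.8100
  C_23 = −[(0.90)(-0.25) − (-0.30)(-0.10)] = 0.2550
  C_31 = (-0.30)(-0.40) − (0.00)(0.65) = 0.1200
  C_32 = −[(0.90)(-0.40) − (0.00)(-0.35)] = 0.3600
  C_33 = (0.90)(0.65) − (-0.30)(-0.35) = 0.4800
det(I−A) = Σ_j (I−A)_1j·C_1j = (0.90)(0.4850) + (-0.30)(0.3550) + (0.00)(0.1525) = 0.3300
adj(I−A) = Cᵀ =
  [ 0.4850   0.2700   0.1200]
  [ 0.3550   0.8100   0.3600]
  [ 0.1525   0.2550   0.4800]
(I − A)⁻¹ = adj(I−A) / det(I−A) ≈
  [   1.4697     0.8182     0.3636]
  [   1.0758     2.4545     1.0909]
  [   0.4621     0.7727     1.4545]
First solve x = (I − A)⁻¹ d = adj(I−A)·d / det(I−A); in particular x_S = (0.3550·300 + 0.8100·30 + 0.3600·180) / 0.3300 = 195.60 / 0.3300 ≈ 592.7273.
Intermediate flow from E to S: z_ES = a_ES · x_S = 0.30 × 195.60 / 0.3300 = 58.68 / 0.3300 ≈ 177.82.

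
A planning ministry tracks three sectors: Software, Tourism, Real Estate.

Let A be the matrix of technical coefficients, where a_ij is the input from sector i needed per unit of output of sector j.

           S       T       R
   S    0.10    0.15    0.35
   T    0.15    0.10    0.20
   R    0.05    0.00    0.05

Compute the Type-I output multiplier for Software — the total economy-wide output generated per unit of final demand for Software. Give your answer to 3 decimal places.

m_S = 1.440

I − A =
  [   0.90    -0.15    -0.35]
  [  -0.15     0.90    -0.20]
  [  -0.05     0.00     0.95]
Cofactors of I−A, C_ij = (−1)^(i+j)·(minor ij) (rows/columns in the sector order above):
  C_11 = (0.90)(0.95) − (-0.20)(0.00) = 0.8550
  C_12 = −[(-0.15)(0.95) − (-0.20)(-0.05)] = 0.1525
  C_13 = (-0.15)(0.00) − (0.90)(-0.05) = 0.0450
  C_21 = −[(-0.15)(0.95) − (-0.35)(0.00)] = 0.1425
  C_22 = (0.90)(0.95) − (-0.35)(-0.05) = 0.8375
  C_23 = −[(0.90)(0.00) − (-0.15)(-0.05)] = 0.0075
  C_31 = (-0.15)(-0.20) − (-0.35)(0.90) = 0.3450
  C_32 = −[(0.90)(-0.20) − (-0.35)(-0.15)] = 0.2325
  C_33 = (0.90)(0.90) − (-0.15)(-0.15) = 0.7875
det(I−A) = Σ_j (I−A)_1j·C_1j = (0.90)(0.8550) + (-0.15)(0.1525) + (-0.35)(0.0450) = 0.730875
adj(I−A) = Cᵀ =
  [ 0.8550   0.1425   0.3450]
  [ 0.1525   0.8375   0.2325]
  [ 0.0450   0.0075   0.7875]
(I − A)⁻¹ = adj(I−A) / det(I−A) ≈
  [   1.1698     0.1950     0.4720]
  [   0.2087     1.1459     0.3181]
  [   0.0616     0.0103     1.0775]
The output multiplier for sector j is the column-j sum of the Leontief inverse (I − A)⁻¹ = adj(I−A) / det(I−A).
Column S of adj(I−A): (0.8550, 0.1525, 0.0450); det(I−A) = 0.730875.
m_S = (0.8550 + 0.1525 + 0.0450) / 0.730875 = 1.0525 / 0.730875 ≈ 1.440.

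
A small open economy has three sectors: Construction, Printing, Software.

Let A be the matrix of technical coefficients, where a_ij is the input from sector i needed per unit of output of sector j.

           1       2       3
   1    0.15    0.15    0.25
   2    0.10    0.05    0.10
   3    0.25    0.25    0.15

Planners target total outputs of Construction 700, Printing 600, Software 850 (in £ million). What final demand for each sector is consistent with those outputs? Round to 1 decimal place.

I − A =
  [   0.85    -0.15    -0.25]
  [  -0.10     0.95    -0.10]
  [  -0.25    -0.25     0.85]
d = (I − A) x:
  d_1 = (+0.85)·700 + (-0.15)·600 + (-0.25)·850 = 292.5
  d_2 = (-0.10)·700 + (+0.95)·600 + (-0.10)·850 = 415.0
  d_3 = (-0.25)·700 + (-0.25)·600 + (+0.85)·850 = 397.5

d_1 = 292.5, d_2 = 415.0, d_3 = 397.5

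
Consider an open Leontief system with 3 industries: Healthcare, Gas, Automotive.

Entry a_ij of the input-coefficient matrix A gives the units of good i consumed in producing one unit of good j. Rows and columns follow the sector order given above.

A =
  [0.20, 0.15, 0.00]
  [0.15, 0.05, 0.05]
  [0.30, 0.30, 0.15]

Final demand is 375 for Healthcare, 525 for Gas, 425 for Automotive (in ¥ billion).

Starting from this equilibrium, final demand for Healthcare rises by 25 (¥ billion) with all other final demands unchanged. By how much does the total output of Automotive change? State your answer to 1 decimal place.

I − A =
  [   0.80    -0.15     0.00]
  [  -0.15     0.95    -0.05]
  [  -0.30    -0.30     0.85]
Cofactors of I−A, C_ij = (−1)^(i+j)·(minor ij) (rows/columns in the sector order above):
  C_11 = (0.95)(0.85) − (-0.05)(-0.30) = 0.7925
  C_12 = −[(-0.15)(0.85) − (-0.05)(-0.30)] = 0.1425
  C_13 = (-0.15)(-0.30) − (0.95)(-0.30) = 0.3300
  C_21 = −[(-0.15)(0.85) − (0.00)(-0.30)] = 0.1275
  C_22 = (0.80)(0.85) − (0.00)(-0.30) = 0.6800
  C_23 = −[(0.80)(-0.30) − (-0.15)(-0.30)] = 0.2850
  C_31 = (-0.15)(-0.05) − (0.00)(0.95) = 0.0075
  C_32 = −[(0.80)(-0.05) − (0.00)(-0.15)] = 0.0400
  C_33 = (0.80)(0.95) − (-0.15)(-0.15) = 0.7375
det(I−A) = Σ_j (I−A)_1j·C_1j = (0.80)(0.7925) + (-0.15)(0.1425) + (0.00)(0.3300) = 0.612625
adj(I−A) = Cᵀ =
  [ 0.7925   0.1275   0.0075]
  [ 0.1425   0.6800   0.0400]
  [ 0.3300   0.2850   0.7375]
(I − A)⁻¹ = adj(I−A) / det(I−A) ≈
  [   1.2936     0.2081     0.0122]
  [   0.2326     1.1100     0.0653]
  [   0.5387     0.4652     1.2038]
Δx = (I − A)⁻¹ Δd with Δd having +25 in the Healthcare component and 0 elsewhere.
So Δx_3 = L_31 · (+25), where L_31 = adj(I−A)_31 / det(I−A) = 0.3300 / 0.612625.
Δx_3 = 0.3300 × (+25) / 0.612625 = 8.25 / 0.612625 ≈ 13.5.

Δx_3 = 13.5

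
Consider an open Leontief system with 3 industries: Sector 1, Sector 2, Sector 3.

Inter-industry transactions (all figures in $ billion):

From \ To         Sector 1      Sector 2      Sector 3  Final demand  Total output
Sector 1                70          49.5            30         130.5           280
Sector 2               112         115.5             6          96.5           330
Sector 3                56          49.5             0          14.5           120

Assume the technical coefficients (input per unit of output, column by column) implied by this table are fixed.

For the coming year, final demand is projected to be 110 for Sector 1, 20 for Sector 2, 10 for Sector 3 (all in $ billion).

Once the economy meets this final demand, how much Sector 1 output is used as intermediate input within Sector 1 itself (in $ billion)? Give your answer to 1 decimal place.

Technical coefficients a_ij = z_ij / X_j:
  a_11 = 70/280 = 0.25, a_21 = 112/280 = 0.40, a_31 = 56/280 = 0.20
  a_12 = 49.5/330 = 0.15, a_22 = 115.5/330 = 0.35, a_32 = 49.5/330 = 0.15
  a_13 = 30/120 = 0.25, a_23 = 6/120 = 0.05, a_33 = 0/120 = 0.00
I − A =
  [   0.75    -0.15    -0.25]
  [  -0.40     0.65    -0.05]
  [  -0.20    -0.15     1.00]
Cofactors of I−A, C_ij = (−1)^(i+j)·(minor ij) (rows/columns in the sector order above):
  C_11 = (0.65)(1.00) − (-0.05)(-0.15) = 0.6425
  C_12 = −[(-0.40)(1.00) − (-0.05)(-0.20)] = 0.4100
  C_13 = (-0.40)(-0.15) − (0.65)(-0.20) = 0.1900
  C_21 = −[(-0.15)(1.00) − (-0.25)(-0.15)] = 0.1875
  C_22 = (0.75)(1.00) − (-0.25)(-0.20) = 0.7000
  C_23 = −[(0.75)(-0.15) − (-0.15)(-0.20)] = 0.1425
  C_31 = (-0.15)(-0.05) − (-0.25)(0.65) = 0.1700
  C_32 = −[(0.75)(-0.05) − (-0.25)(-0.40)] = 0.1375
  C_33 = (0.75)(0.65) − (-0.15)(-0.40) = 0.4275
det(I−A) = Σ_j (I−A)_1j·C_1j = (0.75)(0.6425) + (-0.15)(0.4100) + (-0.25)(0.1900) = 0.372875
adj(I−A) = Cᵀ =
  [ 0.6425   0.1875   0.1700]
  [ 0.4100   0.7000   0.1375]
  [ 0.1900   0.1425   0.4275]
(I − A)⁻¹ = adj(I−A) / det(I−A) ≈
  [   1.7231     0.5028     0.4559]
  [   1.0996     1.8773     0.3688]
  [   0.5096     0.3822     1.1465]
First solve x = (I − A)⁻¹ d = adj(I−A)·d / det(I−A); in particular x_1 = (0.6425·110 + 0.1875·20 + 0.1700·10) / 0.372875 = 76.125 / 0.372875 ≈ 204.157.
Intermediate flow from 1 to 1: z_11 = a_11 · x_1 = 0.25 × 76.125 / 0.372875 = 19.03125 / 0.372875 ≈ 51.0.

z_11 = 51.0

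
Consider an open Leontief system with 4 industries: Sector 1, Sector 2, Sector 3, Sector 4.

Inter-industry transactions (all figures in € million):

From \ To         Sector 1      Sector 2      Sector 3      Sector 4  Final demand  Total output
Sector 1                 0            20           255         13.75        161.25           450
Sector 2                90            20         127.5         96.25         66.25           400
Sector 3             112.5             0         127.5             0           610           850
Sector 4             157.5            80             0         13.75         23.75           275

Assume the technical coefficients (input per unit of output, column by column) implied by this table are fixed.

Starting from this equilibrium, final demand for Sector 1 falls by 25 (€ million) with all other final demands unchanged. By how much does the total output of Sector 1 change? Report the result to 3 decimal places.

Technical coefficients a_ij = z_ij / X_j:
  a_11 = 0/450 = 0.00, a_21 = 90/450 = 0.20, a_31 = 112.5/450 = 0.25, a_41 = 157.5/450 = 0.35
  a_12 = 20/400 = 0.05, a_22 = 20/400 = 0.05, a_32 = 0/400 = 0.00, a_42 = 80/400 = 0.20
  a_13 = 255/850 = 0.30, a_23 = 127.5/850 = 0.15, a_33 = 127.5/850 = 0.15, a_43 = 0/850 = 0.00
  a_14 = 13.75/275 = 0.05, a_24 = 96.25/275 = 0.35, a_34 = 0/275 = 0.00, a_44 = 13.75/275 = 0.05
I − A =
  [   1.00    -0.05    -0.30    -0.05]
  [  -0.20     0.95    -0.15    -0.35]
  [  -0.25     0.00     0.85     0.00]
  [  -0.35    -0.20     0.00     0.95]
Compute the cofactors C_ij = (−1)^(i+j)·(3×3 minor ij) of I−A; the adjugate is their transpose:
adj(I−A) = Cᵀ =
  [ 0.707625   0.048875   0.258375   0.055250]
  [ 0.301250   0.721375   0.233625   0.281625]
  [ 0.208125   0.014375   0.798250   0.016250]
  [ 0.324125   0.169875   0.144375   0.725875]
det(I−A) = Σ_j (I−A)_1j·C_1j = (1.00)(0.707625) + (-0.05)(0.301250) + (-0.30)(0.208125) + (-0.05)(0.324125) = 0.61391875
(I − A)⁻¹ = adj(I−A) / det(I−A) ≈
  [   1.1526     0.0796     0.4209     0.0900]
  [   0.4907     1.1750     0.3805     0.4587]
  [   0.3390     0.0234     1.3003     0.0265]
  [   0.5280     0.2767     0.2352     1.1824]
Δx = (I − A)⁻¹ Δd with Δd having -25 in the Sector 1 component and 0 elsewhere.
So Δx_1 = L_11 · (-25), where L_11 = adj(I−A)_11 / det(I−A) = 0.707625 / 0.61391875.
Δx_1 = 0.707625 × (-25) / 0.61391875 = -17.690625 / 0.61391875 ≈ -28.816.

Δx_1 = -28.816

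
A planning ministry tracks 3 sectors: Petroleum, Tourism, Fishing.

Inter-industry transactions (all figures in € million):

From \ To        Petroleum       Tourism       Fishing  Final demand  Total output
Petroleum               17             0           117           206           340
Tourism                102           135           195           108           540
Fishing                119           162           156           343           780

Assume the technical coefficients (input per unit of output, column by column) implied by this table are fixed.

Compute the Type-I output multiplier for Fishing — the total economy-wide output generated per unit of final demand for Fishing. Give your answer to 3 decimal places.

Technical coefficients a_ij = z_ij / X_j:
  a_11 = 17/340 = 0.05, a_21 = 102/340 = 0.30, a_31 = 119/340 = 0.35
  a_12 = 0/540 = 0.00, a_22 = 135/540 = 0.25, a_32 = 162/540 = 0.30
  a_13 = 117/780 = 0.15, a_23 = 195/780 = 0.25, a_33 = 156/780 = 0.20
I − A =
  [   0.95     0.00    -0.15]
  [  -0.30     0.75    -0.25]
  [  -0.35    -0.30     0.80]
Cofactors of I−A, C_ij = (−1)^(i+j)·(minor ij) (rows/columns in the sector order above):
  C_11 = (0.75)(0.80) − (-0.25)(-0.30) = 0.5250
  C_12 = −[(-0.30)(0.80) − (-0.25)(-0.35)] = 0.3275
  C_13 = (-0.30)(-0.30) − (0.75)(-0.35) = 0.3525
  C_21 = −[(0.00)(0.80) − (-0.15)(-0.30)] = 0.0450
  C_22 = (0.95)(0.80) − (-0.15)(-0.35) = 0.7075
  C_23 = −[(0.95)(-0.30) − (0.00)(-0.35)] = 0.2850
  C_31 = (0.00)(-0.25) − (-0.15)(0.75) = 0.1125
  C_32 = −[(0.95)(-0.25) − (-0.15)(-0.30)] = 0.2825
  C_33 = (0.95)(0.75) − (0.00)(-0.30) = 0.7125
det(I−A) = Σ_j (I−A)_1j·C_1j = (0.95)(0.5250) + (0.00)(0.3275) + (-0.15)(0.3525) = 0.445875
adj(I−A) = Cᵀ =
  [ 0.5250   0.0450   0.1125]
  [ 0.3275   0.7075   0.2825]
  [ 0.3525   0.2850   0.7125]
(I − A)⁻¹ = adj(I−A) / det(I−A) ≈
  [   1.1775     0.1009     0.2523]
  [   0.7345     1.5868     0.6336]
  [   0.7906     0.6392     1.5980]
The output multiplier for sector j is the column-j sum of the Leontief inverse (I − A)⁻¹ = adj(I−A) / det(I−A).
Column 3 of adj(I−A): (0.1125, 0.2825, 0.7125); det(I−A) = 0.445875.
m_3 = (0.1125 + 0.2825 + 0.7125) / 0.445875 = 1.1075 / 0.445875 ≈ 2.484.

m_3 = 2.484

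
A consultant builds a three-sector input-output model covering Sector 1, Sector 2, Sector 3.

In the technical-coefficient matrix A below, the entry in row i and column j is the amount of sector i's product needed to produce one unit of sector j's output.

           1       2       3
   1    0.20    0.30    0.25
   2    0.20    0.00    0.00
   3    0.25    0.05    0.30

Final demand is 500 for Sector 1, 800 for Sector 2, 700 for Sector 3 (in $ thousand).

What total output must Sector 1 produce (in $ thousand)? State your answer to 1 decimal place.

I − A =
  [   0.80    -0.30    -0.25]
  [  -0.20     1.00     0.00]
  [  -0.25    -0.05     0.70]
Cofactors of I−A, C_ij = (−1)^(i+j)·(minor ij) (rows/columns in the sector order above):
  C_11 = (1.00)(0.70) − (0.00)(-0.05) = 0.7000
  C_12 = −[(-0.20)(0.70) − (0.00)(-0.25)] = 0.1400
  C_13 = (-0.20)(-0.05) − (1.00)(-0.25) = 0.2600
  C_21 = −[(-0.30)(0.70) − (-0.25)(-0.05)] = 0.2225
  C_22 = (0.80)(0.70) − (-0.25)(-0.25) = 0.4975
  C_23 = −[(0.80)(-0.05) − (-0.30)(-0.25)] = 0.1150
  C_31 = (-0.30)(0.00) − (-0.25)(1.00) = 0.2500
  C_32 = −[(0.80)(0.00) − (-0.25)(-0.20)] = 0.0500
  C_33 = (0.80)(1.00) − (-0.30)(-0.20) = 0.7400
det(I−A) = Σ_j (I−A)_1j·C_1j = (0.80)(0.7000) + (-0.30)(0.1400) + (-0.25)(0.2600) = 0.4530
adj(I−A) = Cᵀ =
  [ 0.7000   0.2225   0.2500]
  [ 0.1400   0.4975   0.0500]
  [ 0.2600   0.1150   0.7400]
(I − A)⁻¹ = adj(I−A) / det(I−A) ≈
  [   1.5453     0.4912     0.5519]
  [   0.3091     1.0982     0.1104]
  [   0.5740     0.2539     1.6336]
x = (I − A)⁻¹ d = adj(I−A)·d / det(I−A), with det(I−A) = 0.4530:
  x_1 = (0.7000·500 + 0.2225·800 + 0.2500·700) / 0.4530 = 703.00 / 0.4530 ≈ 1551.9
  x_2 = (0.1400·500 + 0.4975·800 + 0.0500·700) / 0.4530 = 503.00 / 0.4530 ≈ 1110.4
  x_3 = (0.2600·500 + 0.1150·800 + 0.7400·700) / 0.4530 = 740.00 / 0.4530 ≈ 1633.6

x_1 = 1551.9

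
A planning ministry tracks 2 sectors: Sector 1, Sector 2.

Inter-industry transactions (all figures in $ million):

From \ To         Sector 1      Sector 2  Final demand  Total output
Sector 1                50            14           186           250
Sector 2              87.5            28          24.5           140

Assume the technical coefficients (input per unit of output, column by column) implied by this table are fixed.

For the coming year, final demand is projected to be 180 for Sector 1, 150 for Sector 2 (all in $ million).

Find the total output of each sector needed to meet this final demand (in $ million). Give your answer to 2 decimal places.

Technical coefficients a_ij = z_ij / X_j:
  a_11 = 50/250 = 0.20, a_21 = 87.5/250 = 0.35
  a_12 = 14/140 = 0.10, a_22 = 28/140 = 0.20
I − A =
  [   0.80    -0.10]
  [  -0.35     0.80]
det(I−A) = (0.80)(0.80) − (-0.10)(-0.35) = 0.6050
adj(I−A) = [[0.80, 0.10], [0.35, 0.80]]
(I − A)⁻¹ = adj(I−A) / det(I−A) ≈
  [   1.3223     0.1653]
  [   0.5785     1.3223]
x = (I − A)⁻¹ d = adj(I−A)·d / det(I−A), with det(I−A) = 0.6050:
  x_1 = (0.80·180 + 0.10·150) / 0.6050 = 159.00 / 0.6050 ≈ 262.81
  x_2 = (0.35·180 + 0.80·150) / 0.6050 = 183.00 / 0.6050 ≈ 302.48

x_1 = 262.81, x_2 = 302.48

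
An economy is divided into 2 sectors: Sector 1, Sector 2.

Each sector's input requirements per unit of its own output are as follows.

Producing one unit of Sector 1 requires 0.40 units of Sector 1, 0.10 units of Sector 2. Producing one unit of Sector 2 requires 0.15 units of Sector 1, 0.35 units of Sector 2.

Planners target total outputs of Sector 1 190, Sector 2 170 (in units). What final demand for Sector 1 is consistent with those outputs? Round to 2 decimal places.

d_1 = 88.50

I − A =
  [   0.60    -0.15]
  [  -0.10     0.65]
d = (I − A) x:
  d_1 = (+0.60)·190 + (-0.15)·170 = 88.50
  d_2 = (-0.10)·190 + (+0.65)·170 = 91.50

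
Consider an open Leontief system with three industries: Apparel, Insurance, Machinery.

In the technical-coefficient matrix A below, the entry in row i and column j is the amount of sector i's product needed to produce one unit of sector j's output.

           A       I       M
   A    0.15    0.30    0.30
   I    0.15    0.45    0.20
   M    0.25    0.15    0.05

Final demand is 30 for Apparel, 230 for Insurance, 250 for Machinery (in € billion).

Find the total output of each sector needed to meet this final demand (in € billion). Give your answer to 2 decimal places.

I − A =
  [   0.85    -0.30    -0.30]
  [  -0.15     0.55    -0.20]
  [  -0.25    -0.15     0.95]
Cofactors of I−A, C_ij = (−1)^(i+j)·(minor ij) (rows/columns in the sector order above):
  C_11 = (0.55)(0.95) − (-0.20)(-0.15) = 0.4925
  C_12 = −[(-0.15)(0.95) − (-0.20)(-0.25)] = 0.1925
  C_13 = (-0.15)(-0.15) − (0.55)(-0.25) = 0.1600
  C_21 = −[(-0.30)(0.95) − (-0.30)(-0.15)] = 0.3300
  C_22 = (0.85)(0.95) − (-0.30)(-0.25) = 0.7325
  C_23 = −[(0.85)(-0.15) − (-0.30)(-0.25)] = 0.2025
  C_31 = (-0.30)(-0.20) − (-0.30)(0.55) = 0.2250
  C_32 = −[(0.85)(-0.20) − (-0.30)(-0.15)] = 0.2150
  C_33 = (0.85)(0.55) − (-0.30)(-0.15) = 0.4225
det(I−A) = Σ_j (I−A)_1j·C_1j = (0.85)(0.4925) + (-0.30)(0.1925) + (-0.30)(0.1600) = 0.312875
adj(I−A) = Cᵀ =
  [ 0.4925   0.3300   0.2250]
  [ 0.1925   0.7325   0.2150]
  [ 0.1600   0.2025   0.4225]
(I − A)⁻¹ = adj(I−A) / det(I−A) ≈
  [   1.5741     1.0547     0.7191]
  [   0.6153     2.3412     0.6872]
  [   0.5114     0.6472     1.3504]
x = (I − A)⁻¹ d = adj(I−A)·d / det(I−A), with det(I−A) = 0.312875:
  x_A = (0.4925·30 + 0.3300·230 + 0.2250·250) / 0.312875 = 146.925 / 0.312875 ≈ 469.60
  x_I = (0.1925·30 + 0.7325·230 + 0.2150·250) / 0.312875 = 228.00 / 0.312875 ≈ 728.73
  x_M = (0.1600·30 + 0.2025·230 + 0.4225·250) / 0.312875 = 157.00 / 0.312875 ≈ 501.80

x_A = 469.60, x_I = 728.73, x_M = 501.80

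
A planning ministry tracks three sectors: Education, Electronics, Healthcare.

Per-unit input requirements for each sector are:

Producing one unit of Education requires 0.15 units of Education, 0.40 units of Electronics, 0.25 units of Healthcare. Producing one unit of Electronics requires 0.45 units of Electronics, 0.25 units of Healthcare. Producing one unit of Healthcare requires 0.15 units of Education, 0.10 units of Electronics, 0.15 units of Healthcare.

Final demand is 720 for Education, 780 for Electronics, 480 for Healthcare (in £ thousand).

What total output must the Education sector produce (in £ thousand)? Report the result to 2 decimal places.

I − A =
  [   0.85     0.00    -0.15]
  [  -0.40     0.55    -0.10]
  [  -0.25    -0.25     0.85]
Cofactors of I−A, C_ij = (−1)^(i+j)·(minor ij) (rows/columns in the sector order above):
  C_11 = (0.55)(0.85) − (-0.10)(-0.25) = 0.4425
  C_12 = −[(-0.40)(0.85) − (-0.10)(-0.25)] = 0.3650
  C_13 = (-0.40)(-0.25) − (0.55)(-0.25) = 0.2375
  C_21 = −[(0.00)(0.85) − (-0.15)(-0.25)] = 0.0375
  C_22 = (0.85)(0.85) − (-0.15)(-0.25) = 0.6850
  C_23 = −[(0.85)(-0.25) − (0.00)(-0.25)] = 0.2125
  C_31 = (0.00)(-0.10) − (-0.15)(0.55) = 0.0825
  C_32 = −[(0.85)(-0.10) − (-0.15)(-0.40)] = 0.1450
  C_33 = (0.85)(0.55) − (0.00)(-0.40) = 0.4675
det(I−A) = Σ_j (I−A)_1j·C_1j = (0.85)(0.4425) + (0.00)(0.3650) + (-0.15)(0.2375) = 0.3405
adj(I−A) = Cᵀ =
  [ 0.4425   0.0375   0.0825]
  [ 0.3650   0.6850   0.1450]
  [ 0.2375   0.2125   0.4675]
(I − A)⁻¹ = adj(I−A) / det(I−A) ≈
  [   1.2996     0.1101     0.2423]
  [   1.0720     2.0117     0.4258]
  [   0.6975     0.6241     1.3730]
x = (I − A)⁻¹ d = adj(I−A)·d / det(I−A), with det(I−A) = 0.3405:
  x_1 = (0.4425·720 + 0.0375·780 + 0.0825·480) / 0.3405 = 387.45 / 0.3405 ≈ 1137.89
  x_2 = (0.3650·720 + 0.6850·780 + 0.1450·480) / 0.3405 = 866.70 / 0.3405 ≈ 2545.37
  x_3 = (0.2375·720 + 0.2125·780 + 0.4675·480) / 0.3405 = 561.15 / 0.3405 ≈ 1648.02

x_1 = 1137.89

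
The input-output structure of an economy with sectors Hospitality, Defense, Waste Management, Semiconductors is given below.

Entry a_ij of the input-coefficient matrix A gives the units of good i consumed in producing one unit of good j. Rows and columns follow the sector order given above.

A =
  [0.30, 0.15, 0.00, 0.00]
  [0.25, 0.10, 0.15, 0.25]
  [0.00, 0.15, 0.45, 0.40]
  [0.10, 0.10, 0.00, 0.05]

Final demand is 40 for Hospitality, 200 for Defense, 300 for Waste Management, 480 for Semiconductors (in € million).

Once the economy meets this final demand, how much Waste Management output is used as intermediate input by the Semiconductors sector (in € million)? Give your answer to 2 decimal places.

z_WS = 236.80

I − A =
  [   0.70    -0.15     0.00     0.00]
  [  -0.25     0.90    -0.15    -0.25]
  [   0.00    -0.15     0.55    -0.40]
  [  -0.10    -0.10     0.00     0.95]
Compute the cofactors C_ij = (−1)^(i+j)·(3×3 minor ij) of I−A; the adjugate is their transpose:
adj(I−A) = Cᵀ =
  [ 0.429125   0.078375   0.021375   0.029625]
  [ 0.150375   0.365750   0.099750   0.138250]
  [ 0.085375   0.133750   0.541625   0.263250]
  [ 0.061000   0.046750   0.012750   0.310125]
det(I−A) = Σ_j (I−A)_1j·C_1j = (0.70)(0.429125) + (-0.15)(0.150375) + (0.00)(0.085375) + (0.00)(0.061000) = 0.27783125
(I − A)⁻¹ = adj(I−A) / det(I−A) ≈
  [   1.5446     0.2821     0.0769     0.1066]
  [   0.5412     1.3164     0.3590     0.4976]
  [   0.3073     0.4814     1.9495     0.9475]
  [   0.2196     0.1683     0.0459     1.1162]
First solve x = (I − A)⁻¹ d = adj(I−A)·d / det(I−A); in particular x_S = (0.061000·40 + 0.046750·200 + 0.012750·300 + 0.310125·480) / 0.27783125 = 164.475 / 0.27783125 ≈ 591.9960.
Intermediate flow from W to S: z_WS = a_WS · x_S = 0.40 × 164.475 / 0.27783125 = 65.79 / 0.27783125 ≈ 236.80.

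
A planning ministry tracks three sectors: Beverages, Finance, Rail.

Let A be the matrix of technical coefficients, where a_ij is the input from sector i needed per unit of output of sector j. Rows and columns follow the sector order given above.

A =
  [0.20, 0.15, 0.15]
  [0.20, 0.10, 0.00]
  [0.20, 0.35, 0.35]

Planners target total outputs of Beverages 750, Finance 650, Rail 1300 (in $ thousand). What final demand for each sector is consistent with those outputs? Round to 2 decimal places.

I − A =
  [   0.80    -0.15    -0.15]
  [  -0.20     0.90     0.00]
  [  -0.20    -0.35     0.65]
d = (I − A) x:
  d_1 = (+0.80)·750 + (-0.15)·650 + (-0.15)·1300 = 307.50
  d_2 = (-0.20)·750 + (+0.90)·650 + (+0.00)·1300 = 435.00
  d_3 = (-0.20)·750 + (-0.35)·650 + (+0.65)·1300 = 467.50

d_1 = 307.50, d_2 = 435.00, d_3 = 467.50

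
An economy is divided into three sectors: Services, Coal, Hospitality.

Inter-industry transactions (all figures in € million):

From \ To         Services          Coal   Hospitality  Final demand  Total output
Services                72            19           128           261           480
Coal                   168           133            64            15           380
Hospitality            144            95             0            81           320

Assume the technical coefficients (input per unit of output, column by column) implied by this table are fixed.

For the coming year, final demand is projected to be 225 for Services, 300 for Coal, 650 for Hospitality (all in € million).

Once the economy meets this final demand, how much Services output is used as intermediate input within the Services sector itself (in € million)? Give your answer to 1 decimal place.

z_SS = 141.6

Technical coefficients a_ij = z_ij / X_j:
  a_SS = 72/480 = 0.15, a_CS = 168/480 = 0.35, a_HS = 144/480 = 0.30
  a_SC = 19/380 = 0.05, a_CC = 133/380 = 0.35, a_HC = 95/380 = 0.25
  a_SH = 128/320 = 0.40, a_CH = 64/320 = 0.20, a_HH = 0/320 = 0.00
I − A =
  [   0.85    -0.05    -0.40]
  [  -0.35     0.65    -0.20]
  [  -0.30    -0.25     1.00]
Cofactors of I−A, C_ij = (−1)^(i+j)·(minor ij) (rows/columns in the sector order above):
  C_11 = (0.65)(1.00) − (-0.20)(-0.25) = 0.6000
  C_12 = −[(-0.35)(1.00) − (-0.20)(-0.30)] = 0.4100
  C_13 = (-0.35)(-0.25) − (0.65)(-0.30) = 0.2825
  C_21 = −[(-0.05)(1.00) − (-0.40)(-0.25)] = 0.1500
  C_22 = (0.85)(1.00) − (-0.40)(-0.30) = 0.7300
  C_23 = −[(0.85)(-0.25) − (-0.05)(-0.30)] = 0.2275
  C_31 = (-0.05)(-0.20) − (-0.40)(0.65) = 0.2700
  C_32 = −[(0.85)(-0.20) − (-0.40)(-0.35)] = 0.3100
  C_33 = (0.85)(0.65) − (-0.05)(-0.35) = 0.5350
det(I−A) = Σ_j (I−A)_1j·C_1j = (0.85)(0.6000) + (-0.05)(0.4100) + (-0.40)(0.2825) = 0.3765
adj(I−A) = Cᵀ =
  [ 0.6000   0.1500   0.2700]
  [ 0.4100   0.7300   0.3100]
  [ 0.2825   0.2275   0.5350]
(I − A)⁻¹ = adj(I−A) / det(I−A) ≈
  [   1.5936     0.3984     0.7171]
  [   1.0890     1.9389     0.8234]
  [   0.7503     0.6042     1.4210]
First solve x = (I − A)⁻¹ d = adj(I−A)·d / det(I−A); in particular x_S = (0.6000·225 + 0.1500·300 + 0.2700·650) / 0.3765 = 355.50 / 0.3765 ≈ 944.223.
Intermediate flow from S to S: z_SS = a_SS · x_S = 0.15 × 355.50 / 0.3765 = 53.325 / 0.3765 ≈ 141.6.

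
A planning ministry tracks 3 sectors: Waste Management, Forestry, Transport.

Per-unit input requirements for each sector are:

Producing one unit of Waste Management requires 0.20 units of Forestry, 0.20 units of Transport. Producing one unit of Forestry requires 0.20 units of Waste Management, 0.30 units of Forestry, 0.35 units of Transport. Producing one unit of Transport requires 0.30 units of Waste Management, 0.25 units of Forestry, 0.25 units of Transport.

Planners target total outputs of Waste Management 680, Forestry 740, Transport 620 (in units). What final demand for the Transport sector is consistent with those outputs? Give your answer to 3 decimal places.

I − A =
  [   1.00    -0.20    -0.30]
  [  -0.20     0.70    -0.25]
  [  -0.20    -0.35     0.75]
d = (I − A) x:
  d_W = (+1.00)·680 + (-0.20)·740 + (-0.30)·620 = 346.000
  d_F = (-0.20)·680 + (+0.70)·740 + (-0.25)·620 = 227.000
  d_T = (-0.20)·680 + (-0.35)·740 + (+0.75)·620 = 70.000

d_T = 70.000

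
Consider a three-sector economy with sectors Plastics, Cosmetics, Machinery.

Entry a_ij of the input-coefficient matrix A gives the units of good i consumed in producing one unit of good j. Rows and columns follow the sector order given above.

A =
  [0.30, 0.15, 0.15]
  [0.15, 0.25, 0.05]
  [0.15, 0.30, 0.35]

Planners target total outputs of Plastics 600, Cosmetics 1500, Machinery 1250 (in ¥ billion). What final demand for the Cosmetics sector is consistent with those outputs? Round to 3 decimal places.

d_C = 972.500

I − A =
  [   0.70    -0.15    -0.15]
  [  -0.15     0.75    -0.05]
  [  -0.15    -0.30     0.65]
d = (I − A) x:
  d_P = (+0.70)·600 + (-0.15)·1500 + (-0.15)·1250 = 7.500
  d_C = (-0.15)·600 + (+0.75)·1500 + (-0.05)·1250 = 972.500
  d_M = (-0.15)·600 + (-0.30)·1500 + (+0.65)·1250 = 272.500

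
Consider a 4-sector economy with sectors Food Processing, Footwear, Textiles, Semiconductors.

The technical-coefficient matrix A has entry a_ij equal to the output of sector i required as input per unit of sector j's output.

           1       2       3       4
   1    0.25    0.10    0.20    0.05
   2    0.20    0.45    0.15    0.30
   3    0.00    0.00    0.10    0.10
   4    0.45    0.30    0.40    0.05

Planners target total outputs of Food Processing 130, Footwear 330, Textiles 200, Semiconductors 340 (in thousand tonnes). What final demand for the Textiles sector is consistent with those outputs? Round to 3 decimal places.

d_3 = 146.000

I − A =
  [   0.75    -0.10    -0.20    -0.05]
  [  -0.20     0.55    -0.15    -0.30]
  [   0.00     0.00     0.90    -0.10]
  [  -0.45    -0.30    -0.40     0.95]
d = (I − A) x:
  d_1 = (+0.75)·130 + (-0.10)·330 + (-0.20)·200 + (-0.05)·340 = 7.500
  d_2 = (-0.20)·130 + (+0.55)·330 + (-0.15)·200 + (-0.30)·340 = 23.500
  d_3 = (+0.00)·130 + (+0.00)·330 + (+0.90)·200 + (-0.10)·340 = 146.000
  d_4 = (-0.45)·130 + (-0.30)·330 + (-0.40)·200 + (+0.95)·340 = 85.500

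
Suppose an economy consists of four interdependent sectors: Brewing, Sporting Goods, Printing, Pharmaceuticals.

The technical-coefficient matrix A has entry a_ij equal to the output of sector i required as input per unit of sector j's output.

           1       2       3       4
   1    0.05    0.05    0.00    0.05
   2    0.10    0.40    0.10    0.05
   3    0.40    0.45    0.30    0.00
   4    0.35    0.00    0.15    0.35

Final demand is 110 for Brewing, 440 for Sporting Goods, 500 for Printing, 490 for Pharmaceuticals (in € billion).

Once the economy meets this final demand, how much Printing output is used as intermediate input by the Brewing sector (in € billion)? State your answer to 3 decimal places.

z_31 = 96.682

I − A =
  [   0.95    -0.05     0.00    -0.05]
  [  -0.10     0.60    -0.10    -0.05]
  [  -0.40    -0.45     0.70     0.00]
  [  -0.35     0.00    -0.15     0.65]
Compute the cofactors C_ij = (−1)^(i+j)·(3×3 minor ij) of I−A; the adjugate is their transpose:
adj(I−A) = Cᵀ =
  [ 0.240375   0.026125   0.008125   0.020500]
  [ 0.086750   0.417000   0.067875   0.038750]
  [ 0.193125   0.283000   0.355875   0.036625]
  [ 0.174000   0.079375   0.086500   0.350750]
det(I−A) = Σ_j (I−A)_1j·C_1j = (0.95)(0.240375) + (-0.05)(0.086750) + (0.00)(0.193125) + (-0.05)(0.174000) = 0.21531875
(I − A)⁻¹ = adj(I−A) / det(I−A) ≈
  [   1.1164     0.1213     0.0377     0.0952]
  [   0.4029     1.9367     0.3152     0.1800]
  [   0.8969     1.3143     1.6528     0.1701]
  [   0.8081     0.3686     0.4017     1.6290]
First solve x = (I − A)⁻¹ d = adj(I−A)·d / det(I−A); in particular x_1 = (0.240375·110 + 0.026125·440 + 0.008125·500 + 0.020500·490) / 0.21531875 = 52.04375 / 0.21531875 ≈ 241.70561.
Intermediate flow from 3 to 1: z_31 = a_31 · x_1 = 0.40 × 52.04375 / 0.21531875 = 20.8175 / 0.21531875 ≈ 96.682.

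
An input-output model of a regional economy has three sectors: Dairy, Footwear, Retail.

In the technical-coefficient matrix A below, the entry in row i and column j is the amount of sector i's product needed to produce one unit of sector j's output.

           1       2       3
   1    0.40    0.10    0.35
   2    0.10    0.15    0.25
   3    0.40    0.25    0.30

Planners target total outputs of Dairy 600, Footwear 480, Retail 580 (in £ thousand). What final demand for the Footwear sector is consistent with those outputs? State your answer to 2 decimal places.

I − A =
  [   0.60    -0.10    -0.35]
  [  -0.10     0.85    -0.25]
  [  -0.40    -0.25     0.70]
d = (I − A) x:
  d_1 = (+0.60)·600 + (-0.10)·480 + (-0.35)·580 = 109.00
  d_2 = (-0.10)·600 + (+0.85)·480 + (-0.25)·580 = 203.00
  d_3 = (-0.40)·600 + (-0.25)·480 + (+0.70)·580 = 46.00

d_2 = 203.00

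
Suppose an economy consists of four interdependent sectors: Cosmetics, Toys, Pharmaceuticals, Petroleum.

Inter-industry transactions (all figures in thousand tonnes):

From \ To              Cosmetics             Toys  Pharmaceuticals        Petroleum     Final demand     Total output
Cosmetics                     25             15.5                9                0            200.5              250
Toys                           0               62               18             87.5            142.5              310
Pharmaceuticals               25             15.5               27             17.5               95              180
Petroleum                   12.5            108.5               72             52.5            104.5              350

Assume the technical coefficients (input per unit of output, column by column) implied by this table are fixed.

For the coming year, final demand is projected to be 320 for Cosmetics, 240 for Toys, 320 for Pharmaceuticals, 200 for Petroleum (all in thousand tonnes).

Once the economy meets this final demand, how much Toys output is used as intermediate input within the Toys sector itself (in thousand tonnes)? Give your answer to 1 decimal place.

Technical coefficients a_ij = z_ij / X_j:
  a_11 = 25/250 = 0.10, a_21 = 0/250 = 0.00, a_31 = 25/250 = 0.10, a_41 = 12.5/250 = 0.05
  a_12 = 15.5/310 = 0.05, a_22 = 62/310 = 0.20, a_32 = 15.5/310 = 0.05, a_42 = 108.5/310 = 0.35
  a_13 = 9/180 = 0.05, a_23 = 18/180 = 0.10, a_33 = 27/180 = 0.15, a_43 = 72/180 = 0.40
  a_14 = 0/350 = 0.00, a_24 = 87.5/350 = 0.25, a_34 = 17.5/350 = 0.05, a_44 = 52.5/350 = 0.15
I − A =
  [   0.90    -0.05    -0.05     0.00]
  [   0.00     0.80    -0.10    -0.25]
  [  -0.10    -0.05     0.85    -0.05]
  [  -0.05    -0.35    -0.40     0.85]
Compute the cofactors C_ij = (−1)^(i+j)·(3×3 minor ij) of I−A; the adjugate is their transpose:
adj(I−A) = Cᵀ =
  [ 0.476625   0.038125   0.038875   0.013500]
  [ 0.029375   0.627875   0.167125   0.194500]
  [ 0.061875   0.058375   0.532625   0.048500]
  [ 0.069250   0.288250   0.321750   0.603000]
det(I−A) = Σ_j (I−A)_1j·C_1j = (0.90)(0.476625) + (-0.05)(0.029375) + (-0.05)(0.061875) + (0.00)(0.069250) = 0.4244
(I − A)⁻¹ = adj(I−A) / det(I−A) ≈
  [   1.1231     0.0898     0.0916     0.0318]
  [   0.0692     1.4794     0.3938     0.4583]
  [   0.1458     0.1375     1.2550     0.1143]
  [   0.1632     0.6792     0.7581     1.4208]
First solve x = (I − A)⁻¹ d = adj(I−A)·d / det(I−A); in particular x_2 = (0.029375·320 + 0.627875·240 + 0.167125·320 + 0.194500·200) / 0.4244 = 252.47 / 0.4244 ≈ 594.887.
Intermediate flow from 2 to 2: z_22 = a_22 · x_2 = 0.20 × 252.47 / 0.4244 = 50.494 / 0.4244 ≈ 119.0.

z_22 = 119.0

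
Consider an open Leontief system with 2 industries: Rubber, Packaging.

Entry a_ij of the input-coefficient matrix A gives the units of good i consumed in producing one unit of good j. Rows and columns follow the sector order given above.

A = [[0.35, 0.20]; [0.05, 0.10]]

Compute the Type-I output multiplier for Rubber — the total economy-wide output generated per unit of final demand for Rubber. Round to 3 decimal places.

I − A =
  [   0.65    -0.20]
  [  -0.05     0.90]
det(I−A) = (0.65)(0.90) − (-0.20)(-0.05) = 0.5750
adj(I−A) = [[0.90, 0.20], [0.05, 0.65]]
(I − A)⁻¹ = adj(I−A) / det(I−A) ≈
  [   1.5652     0.3478]
  [   0.0870     1.1304]
The output multiplier for sector j is the column-j sum of the Leontief inverse (I − A)⁻¹ = adj(I−A) / det(I−A).
Column R of adj(I−A): (0.90, 0.05); det(I−A) = 0.5750.
m_R = (0.90 + 0.05) / 0.5750 = 0.95 / 0.5750 ≈ 1.652.

m_R = 1.652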